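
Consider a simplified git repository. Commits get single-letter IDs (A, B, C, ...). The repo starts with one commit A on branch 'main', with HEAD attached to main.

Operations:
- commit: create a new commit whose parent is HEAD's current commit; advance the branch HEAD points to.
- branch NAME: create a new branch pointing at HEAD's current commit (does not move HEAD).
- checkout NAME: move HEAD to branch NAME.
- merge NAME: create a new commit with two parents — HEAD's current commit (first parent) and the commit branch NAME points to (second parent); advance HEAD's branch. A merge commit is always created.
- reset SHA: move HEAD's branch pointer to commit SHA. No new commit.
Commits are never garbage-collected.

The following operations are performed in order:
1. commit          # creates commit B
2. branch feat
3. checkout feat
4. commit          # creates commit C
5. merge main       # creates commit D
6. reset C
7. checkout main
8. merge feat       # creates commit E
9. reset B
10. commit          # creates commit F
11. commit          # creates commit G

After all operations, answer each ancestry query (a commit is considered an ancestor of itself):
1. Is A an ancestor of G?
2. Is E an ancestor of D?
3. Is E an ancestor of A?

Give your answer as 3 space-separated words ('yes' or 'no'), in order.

Answer: yes no no

Derivation:
After op 1 (commit): HEAD=main@B [main=B]
After op 2 (branch): HEAD=main@B [feat=B main=B]
After op 3 (checkout): HEAD=feat@B [feat=B main=B]
After op 4 (commit): HEAD=feat@C [feat=C main=B]
After op 5 (merge): HEAD=feat@D [feat=D main=B]
After op 6 (reset): HEAD=feat@C [feat=C main=B]
After op 7 (checkout): HEAD=main@B [feat=C main=B]
After op 8 (merge): HEAD=main@E [feat=C main=E]
After op 9 (reset): HEAD=main@B [feat=C main=B]
After op 10 (commit): HEAD=main@F [feat=C main=F]
After op 11 (commit): HEAD=main@G [feat=C main=G]
ancestors(G) = {A,B,F,G}; A in? yes
ancestors(D) = {A,B,C,D}; E in? no
ancestors(A) = {A}; E in? no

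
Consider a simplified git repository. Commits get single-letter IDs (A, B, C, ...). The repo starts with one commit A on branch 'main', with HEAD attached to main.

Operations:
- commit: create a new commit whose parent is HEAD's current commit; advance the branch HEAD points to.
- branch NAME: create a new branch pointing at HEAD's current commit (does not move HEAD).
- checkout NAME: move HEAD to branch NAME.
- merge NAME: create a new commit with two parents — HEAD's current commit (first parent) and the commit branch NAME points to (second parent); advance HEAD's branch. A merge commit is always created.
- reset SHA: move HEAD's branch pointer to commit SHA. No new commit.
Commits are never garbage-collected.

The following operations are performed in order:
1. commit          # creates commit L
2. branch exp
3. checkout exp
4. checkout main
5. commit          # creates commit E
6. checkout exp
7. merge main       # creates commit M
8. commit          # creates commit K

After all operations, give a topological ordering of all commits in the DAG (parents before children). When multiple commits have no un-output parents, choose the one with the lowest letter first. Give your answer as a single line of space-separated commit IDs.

After op 1 (commit): HEAD=main@L [main=L]
After op 2 (branch): HEAD=main@L [exp=L main=L]
After op 3 (checkout): HEAD=exp@L [exp=L main=L]
After op 4 (checkout): HEAD=main@L [exp=L main=L]
After op 5 (commit): HEAD=main@E [exp=L main=E]
After op 6 (checkout): HEAD=exp@L [exp=L main=E]
After op 7 (merge): HEAD=exp@M [exp=M main=E]
After op 8 (commit): HEAD=exp@K [exp=K main=E]
commit A: parents=[]
commit E: parents=['L']
commit K: parents=['M']
commit L: parents=['A']
commit M: parents=['L', 'E']

Answer: A L E M K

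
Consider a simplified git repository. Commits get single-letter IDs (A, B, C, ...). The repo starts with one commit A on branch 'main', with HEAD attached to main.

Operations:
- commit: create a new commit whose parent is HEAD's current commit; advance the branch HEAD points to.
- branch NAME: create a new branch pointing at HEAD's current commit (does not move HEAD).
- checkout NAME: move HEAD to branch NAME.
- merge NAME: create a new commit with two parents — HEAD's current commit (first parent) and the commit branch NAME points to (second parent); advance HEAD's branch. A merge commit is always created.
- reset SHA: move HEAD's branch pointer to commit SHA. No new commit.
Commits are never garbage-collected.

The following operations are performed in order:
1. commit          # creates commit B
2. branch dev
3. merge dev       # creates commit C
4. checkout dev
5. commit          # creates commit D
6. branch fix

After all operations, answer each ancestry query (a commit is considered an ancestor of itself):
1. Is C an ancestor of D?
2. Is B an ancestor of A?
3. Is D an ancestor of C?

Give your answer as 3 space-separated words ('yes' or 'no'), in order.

Answer: no no no

Derivation:
After op 1 (commit): HEAD=main@B [main=B]
After op 2 (branch): HEAD=main@B [dev=B main=B]
After op 3 (merge): HEAD=main@C [dev=B main=C]
After op 4 (checkout): HEAD=dev@B [dev=B main=C]
After op 5 (commit): HEAD=dev@D [dev=D main=C]
After op 6 (branch): HEAD=dev@D [dev=D fix=D main=C]
ancestors(D) = {A,B,D}; C in? no
ancestors(A) = {A}; B in? no
ancestors(C) = {A,B,C}; D in? no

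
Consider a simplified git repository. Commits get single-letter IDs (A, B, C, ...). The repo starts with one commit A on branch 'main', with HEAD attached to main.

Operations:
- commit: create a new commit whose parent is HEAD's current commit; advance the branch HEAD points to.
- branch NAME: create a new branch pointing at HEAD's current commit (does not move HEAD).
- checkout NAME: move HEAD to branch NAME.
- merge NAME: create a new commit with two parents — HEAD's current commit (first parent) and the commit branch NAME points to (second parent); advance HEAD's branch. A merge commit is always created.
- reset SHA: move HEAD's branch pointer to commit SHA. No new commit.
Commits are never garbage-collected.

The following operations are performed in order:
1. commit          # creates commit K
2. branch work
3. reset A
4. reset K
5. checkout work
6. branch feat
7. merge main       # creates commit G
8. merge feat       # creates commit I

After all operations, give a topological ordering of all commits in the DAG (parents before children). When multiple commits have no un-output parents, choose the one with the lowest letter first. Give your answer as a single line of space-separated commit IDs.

Answer: A K G I

Derivation:
After op 1 (commit): HEAD=main@K [main=K]
After op 2 (branch): HEAD=main@K [main=K work=K]
After op 3 (reset): HEAD=main@A [main=A work=K]
After op 4 (reset): HEAD=main@K [main=K work=K]
After op 5 (checkout): HEAD=work@K [main=K work=K]
After op 6 (branch): HEAD=work@K [feat=K main=K work=K]
After op 7 (merge): HEAD=work@G [feat=K main=K work=G]
After op 8 (merge): HEAD=work@I [feat=K main=K work=I]
commit A: parents=[]
commit G: parents=['K', 'K']
commit I: parents=['G', 'K']
commit K: parents=['A']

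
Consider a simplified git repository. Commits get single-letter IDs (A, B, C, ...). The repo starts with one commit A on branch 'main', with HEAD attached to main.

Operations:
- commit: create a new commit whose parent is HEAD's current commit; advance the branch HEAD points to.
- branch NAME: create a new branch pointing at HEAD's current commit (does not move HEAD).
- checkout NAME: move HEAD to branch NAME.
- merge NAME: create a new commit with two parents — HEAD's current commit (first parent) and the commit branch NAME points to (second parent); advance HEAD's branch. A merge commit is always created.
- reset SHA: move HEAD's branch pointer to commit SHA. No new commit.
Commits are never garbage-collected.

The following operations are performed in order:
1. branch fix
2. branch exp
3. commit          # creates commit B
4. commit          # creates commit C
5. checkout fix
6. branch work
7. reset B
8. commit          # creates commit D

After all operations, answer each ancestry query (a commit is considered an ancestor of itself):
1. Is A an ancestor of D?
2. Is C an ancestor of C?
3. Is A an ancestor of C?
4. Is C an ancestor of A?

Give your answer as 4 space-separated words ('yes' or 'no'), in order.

After op 1 (branch): HEAD=main@A [fix=A main=A]
After op 2 (branch): HEAD=main@A [exp=A fix=A main=A]
After op 3 (commit): HEAD=main@B [exp=A fix=A main=B]
After op 4 (commit): HEAD=main@C [exp=A fix=A main=C]
After op 5 (checkout): HEAD=fix@A [exp=A fix=A main=C]
After op 6 (branch): HEAD=fix@A [exp=A fix=A main=C work=A]
After op 7 (reset): HEAD=fix@B [exp=A fix=B main=C work=A]
After op 8 (commit): HEAD=fix@D [exp=A fix=D main=C work=A]
ancestors(D) = {A,B,D}; A in? yes
ancestors(C) = {A,B,C}; C in? yes
ancestors(C) = {A,B,C}; A in? yes
ancestors(A) = {A}; C in? no

Answer: yes yes yes no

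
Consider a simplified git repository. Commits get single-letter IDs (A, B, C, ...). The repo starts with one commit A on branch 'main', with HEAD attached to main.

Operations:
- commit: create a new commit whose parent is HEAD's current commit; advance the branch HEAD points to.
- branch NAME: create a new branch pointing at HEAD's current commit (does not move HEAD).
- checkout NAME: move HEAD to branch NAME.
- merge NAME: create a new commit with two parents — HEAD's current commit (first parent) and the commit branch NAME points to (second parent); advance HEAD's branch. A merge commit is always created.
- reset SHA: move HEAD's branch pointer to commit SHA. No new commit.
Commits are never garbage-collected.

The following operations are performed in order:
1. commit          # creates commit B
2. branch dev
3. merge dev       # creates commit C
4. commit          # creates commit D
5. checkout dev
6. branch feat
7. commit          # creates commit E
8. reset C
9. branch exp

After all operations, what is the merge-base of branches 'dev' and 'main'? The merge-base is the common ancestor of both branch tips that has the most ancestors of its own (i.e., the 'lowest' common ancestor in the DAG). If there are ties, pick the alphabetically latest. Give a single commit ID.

Answer: C

Derivation:
After op 1 (commit): HEAD=main@B [main=B]
After op 2 (branch): HEAD=main@B [dev=B main=B]
After op 3 (merge): HEAD=main@C [dev=B main=C]
After op 4 (commit): HEAD=main@D [dev=B main=D]
After op 5 (checkout): HEAD=dev@B [dev=B main=D]
After op 6 (branch): HEAD=dev@B [dev=B feat=B main=D]
After op 7 (commit): HEAD=dev@E [dev=E feat=B main=D]
After op 8 (reset): HEAD=dev@C [dev=C feat=B main=D]
After op 9 (branch): HEAD=dev@C [dev=C exp=C feat=B main=D]
ancestors(dev=C): ['A', 'B', 'C']
ancestors(main=D): ['A', 'B', 'C', 'D']
common: ['A', 'B', 'C']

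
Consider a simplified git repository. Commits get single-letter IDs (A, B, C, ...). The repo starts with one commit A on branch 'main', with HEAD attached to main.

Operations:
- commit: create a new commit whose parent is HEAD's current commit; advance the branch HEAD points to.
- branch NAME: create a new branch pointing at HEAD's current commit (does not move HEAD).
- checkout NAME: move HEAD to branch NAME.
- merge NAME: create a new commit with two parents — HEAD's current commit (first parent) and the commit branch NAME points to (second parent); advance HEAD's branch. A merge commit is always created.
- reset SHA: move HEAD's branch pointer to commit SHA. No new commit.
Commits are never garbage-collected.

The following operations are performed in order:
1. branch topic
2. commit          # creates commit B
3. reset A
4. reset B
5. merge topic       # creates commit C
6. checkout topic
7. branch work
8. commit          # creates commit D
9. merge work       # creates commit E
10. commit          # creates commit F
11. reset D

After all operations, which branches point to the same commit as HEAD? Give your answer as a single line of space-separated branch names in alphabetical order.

After op 1 (branch): HEAD=main@A [main=A topic=A]
After op 2 (commit): HEAD=main@B [main=B topic=A]
After op 3 (reset): HEAD=main@A [main=A topic=A]
After op 4 (reset): HEAD=main@B [main=B topic=A]
After op 5 (merge): HEAD=main@C [main=C topic=A]
After op 6 (checkout): HEAD=topic@A [main=C topic=A]
After op 7 (branch): HEAD=topic@A [main=C topic=A work=A]
After op 8 (commit): HEAD=topic@D [main=C topic=D work=A]
After op 9 (merge): HEAD=topic@E [main=C topic=E work=A]
After op 10 (commit): HEAD=topic@F [main=C topic=F work=A]
After op 11 (reset): HEAD=topic@D [main=C topic=D work=A]

Answer: topic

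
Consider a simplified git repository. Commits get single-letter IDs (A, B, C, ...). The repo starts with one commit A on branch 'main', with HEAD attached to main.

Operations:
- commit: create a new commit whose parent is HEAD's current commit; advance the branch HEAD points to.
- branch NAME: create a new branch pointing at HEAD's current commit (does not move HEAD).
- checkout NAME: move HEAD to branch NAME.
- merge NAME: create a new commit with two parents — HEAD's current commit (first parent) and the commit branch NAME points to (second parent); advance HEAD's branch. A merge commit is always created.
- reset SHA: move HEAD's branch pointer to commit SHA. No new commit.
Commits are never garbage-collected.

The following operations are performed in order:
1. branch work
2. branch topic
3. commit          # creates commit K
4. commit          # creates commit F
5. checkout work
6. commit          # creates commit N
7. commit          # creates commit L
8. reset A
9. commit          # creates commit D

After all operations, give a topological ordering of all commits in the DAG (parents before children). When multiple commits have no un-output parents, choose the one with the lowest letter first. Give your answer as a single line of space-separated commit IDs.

After op 1 (branch): HEAD=main@A [main=A work=A]
After op 2 (branch): HEAD=main@A [main=A topic=A work=A]
After op 3 (commit): HEAD=main@K [main=K topic=A work=A]
After op 4 (commit): HEAD=main@F [main=F topic=A work=A]
After op 5 (checkout): HEAD=work@A [main=F topic=A work=A]
After op 6 (commit): HEAD=work@N [main=F topic=A work=N]
After op 7 (commit): HEAD=work@L [main=F topic=A work=L]
After op 8 (reset): HEAD=work@A [main=F topic=A work=A]
After op 9 (commit): HEAD=work@D [main=F topic=A work=D]
commit A: parents=[]
commit D: parents=['A']
commit F: parents=['K']
commit K: parents=['A']
commit L: parents=['N']
commit N: parents=['A']

Answer: A D K F N L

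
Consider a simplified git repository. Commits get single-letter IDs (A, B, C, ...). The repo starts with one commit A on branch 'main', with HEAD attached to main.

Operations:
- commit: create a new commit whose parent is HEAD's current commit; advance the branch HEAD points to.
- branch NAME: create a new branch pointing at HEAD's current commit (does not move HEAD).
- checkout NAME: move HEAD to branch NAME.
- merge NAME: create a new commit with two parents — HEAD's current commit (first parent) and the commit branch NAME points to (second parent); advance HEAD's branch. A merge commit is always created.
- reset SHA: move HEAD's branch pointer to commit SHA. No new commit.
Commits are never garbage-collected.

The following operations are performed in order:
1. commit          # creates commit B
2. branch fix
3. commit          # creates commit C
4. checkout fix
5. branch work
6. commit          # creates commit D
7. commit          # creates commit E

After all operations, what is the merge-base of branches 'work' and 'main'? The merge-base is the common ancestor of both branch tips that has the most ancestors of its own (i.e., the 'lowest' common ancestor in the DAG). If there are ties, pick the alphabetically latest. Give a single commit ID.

After op 1 (commit): HEAD=main@B [main=B]
After op 2 (branch): HEAD=main@B [fix=B main=B]
After op 3 (commit): HEAD=main@C [fix=B main=C]
After op 4 (checkout): HEAD=fix@B [fix=B main=C]
After op 5 (branch): HEAD=fix@B [fix=B main=C work=B]
After op 6 (commit): HEAD=fix@D [fix=D main=C work=B]
After op 7 (commit): HEAD=fix@E [fix=E main=C work=B]
ancestors(work=B): ['A', 'B']
ancestors(main=C): ['A', 'B', 'C']
common: ['A', 'B']

Answer: B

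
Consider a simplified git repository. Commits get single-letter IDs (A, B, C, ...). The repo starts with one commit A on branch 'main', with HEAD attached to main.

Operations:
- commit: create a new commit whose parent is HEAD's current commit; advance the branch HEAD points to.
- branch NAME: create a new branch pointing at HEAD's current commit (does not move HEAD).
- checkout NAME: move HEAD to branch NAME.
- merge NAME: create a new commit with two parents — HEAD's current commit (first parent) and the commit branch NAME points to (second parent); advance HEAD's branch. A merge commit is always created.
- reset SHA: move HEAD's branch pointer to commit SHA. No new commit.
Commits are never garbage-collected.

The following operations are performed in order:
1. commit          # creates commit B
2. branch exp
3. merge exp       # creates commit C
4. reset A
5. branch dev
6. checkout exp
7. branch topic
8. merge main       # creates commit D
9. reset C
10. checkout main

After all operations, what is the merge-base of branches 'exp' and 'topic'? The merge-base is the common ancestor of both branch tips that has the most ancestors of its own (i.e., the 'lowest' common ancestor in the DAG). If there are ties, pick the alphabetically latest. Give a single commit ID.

Answer: B

Derivation:
After op 1 (commit): HEAD=main@B [main=B]
After op 2 (branch): HEAD=main@B [exp=B main=B]
After op 3 (merge): HEAD=main@C [exp=B main=C]
After op 4 (reset): HEAD=main@A [exp=B main=A]
After op 5 (branch): HEAD=main@A [dev=A exp=B main=A]
After op 6 (checkout): HEAD=exp@B [dev=A exp=B main=A]
After op 7 (branch): HEAD=exp@B [dev=A exp=B main=A topic=B]
After op 8 (merge): HEAD=exp@D [dev=A exp=D main=A topic=B]
After op 9 (reset): HEAD=exp@C [dev=A exp=C main=A topic=B]
After op 10 (checkout): HEAD=main@A [dev=A exp=C main=A topic=B]
ancestors(exp=C): ['A', 'B', 'C']
ancestors(topic=B): ['A', 'B']
common: ['A', 'B']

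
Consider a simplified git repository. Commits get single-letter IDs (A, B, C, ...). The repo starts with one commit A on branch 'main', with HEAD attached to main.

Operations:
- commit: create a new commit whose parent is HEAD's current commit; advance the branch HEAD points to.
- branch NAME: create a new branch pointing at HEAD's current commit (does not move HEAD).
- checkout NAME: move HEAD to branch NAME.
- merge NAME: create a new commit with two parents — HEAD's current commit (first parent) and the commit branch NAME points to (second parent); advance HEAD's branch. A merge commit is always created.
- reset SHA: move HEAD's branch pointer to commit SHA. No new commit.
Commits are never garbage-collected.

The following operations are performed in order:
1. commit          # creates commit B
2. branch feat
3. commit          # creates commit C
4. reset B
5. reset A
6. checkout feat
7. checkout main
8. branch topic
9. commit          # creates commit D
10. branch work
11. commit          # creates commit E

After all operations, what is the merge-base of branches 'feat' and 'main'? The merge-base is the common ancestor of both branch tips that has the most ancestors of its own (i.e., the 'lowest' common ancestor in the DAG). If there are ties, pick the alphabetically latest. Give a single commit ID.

Answer: A

Derivation:
After op 1 (commit): HEAD=main@B [main=B]
After op 2 (branch): HEAD=main@B [feat=B main=B]
After op 3 (commit): HEAD=main@C [feat=B main=C]
After op 4 (reset): HEAD=main@B [feat=B main=B]
After op 5 (reset): HEAD=main@A [feat=B main=A]
After op 6 (checkout): HEAD=feat@B [feat=B main=A]
After op 7 (checkout): HEAD=main@A [feat=B main=A]
After op 8 (branch): HEAD=main@A [feat=B main=A topic=A]
After op 9 (commit): HEAD=main@D [feat=B main=D topic=A]
After op 10 (branch): HEAD=main@D [feat=B main=D topic=A work=D]
After op 11 (commit): HEAD=main@E [feat=B main=E topic=A work=D]
ancestors(feat=B): ['A', 'B']
ancestors(main=E): ['A', 'D', 'E']
common: ['A']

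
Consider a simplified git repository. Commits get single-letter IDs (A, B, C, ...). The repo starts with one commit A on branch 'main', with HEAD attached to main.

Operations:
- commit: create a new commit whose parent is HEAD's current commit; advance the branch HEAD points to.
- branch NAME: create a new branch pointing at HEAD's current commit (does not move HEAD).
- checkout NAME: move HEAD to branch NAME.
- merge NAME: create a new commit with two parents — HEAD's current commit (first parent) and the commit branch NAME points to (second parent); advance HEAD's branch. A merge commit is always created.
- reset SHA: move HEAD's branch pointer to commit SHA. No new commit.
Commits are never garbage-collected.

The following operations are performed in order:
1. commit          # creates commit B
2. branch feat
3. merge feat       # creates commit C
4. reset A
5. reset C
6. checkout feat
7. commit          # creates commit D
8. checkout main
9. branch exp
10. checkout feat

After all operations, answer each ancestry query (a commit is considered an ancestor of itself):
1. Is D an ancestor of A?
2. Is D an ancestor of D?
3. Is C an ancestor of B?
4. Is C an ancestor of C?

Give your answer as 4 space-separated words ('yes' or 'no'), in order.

Answer: no yes no yes

Derivation:
After op 1 (commit): HEAD=main@B [main=B]
After op 2 (branch): HEAD=main@B [feat=B main=B]
After op 3 (merge): HEAD=main@C [feat=B main=C]
After op 4 (reset): HEAD=main@A [feat=B main=A]
After op 5 (reset): HEAD=main@C [feat=B main=C]
After op 6 (checkout): HEAD=feat@B [feat=B main=C]
After op 7 (commit): HEAD=feat@D [feat=D main=C]
After op 8 (checkout): HEAD=main@C [feat=D main=C]
After op 9 (branch): HEAD=main@C [exp=C feat=D main=C]
After op 10 (checkout): HEAD=feat@D [exp=C feat=D main=C]
ancestors(A) = {A}; D in? no
ancestors(D) = {A,B,D}; D in? yes
ancestors(B) = {A,B}; C in? no
ancestors(C) = {A,B,C}; C in? yes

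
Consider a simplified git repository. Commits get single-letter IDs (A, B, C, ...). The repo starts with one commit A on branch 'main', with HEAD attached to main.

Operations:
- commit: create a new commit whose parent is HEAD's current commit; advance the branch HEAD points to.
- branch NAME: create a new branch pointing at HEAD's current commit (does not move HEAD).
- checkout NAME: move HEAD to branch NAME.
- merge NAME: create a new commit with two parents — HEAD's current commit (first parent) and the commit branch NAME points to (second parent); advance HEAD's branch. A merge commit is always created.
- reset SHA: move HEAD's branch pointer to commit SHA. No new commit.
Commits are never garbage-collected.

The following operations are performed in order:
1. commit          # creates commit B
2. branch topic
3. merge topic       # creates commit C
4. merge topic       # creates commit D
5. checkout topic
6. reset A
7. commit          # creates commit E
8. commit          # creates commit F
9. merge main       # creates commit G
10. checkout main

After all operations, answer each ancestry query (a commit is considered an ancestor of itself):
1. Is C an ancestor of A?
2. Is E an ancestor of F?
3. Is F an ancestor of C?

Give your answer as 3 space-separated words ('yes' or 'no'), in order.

After op 1 (commit): HEAD=main@B [main=B]
After op 2 (branch): HEAD=main@B [main=B topic=B]
After op 3 (merge): HEAD=main@C [main=C topic=B]
After op 4 (merge): HEAD=main@D [main=D topic=B]
After op 5 (checkout): HEAD=topic@B [main=D topic=B]
After op 6 (reset): HEAD=topic@A [main=D topic=A]
After op 7 (commit): HEAD=topic@E [main=D topic=E]
After op 8 (commit): HEAD=topic@F [main=D topic=F]
After op 9 (merge): HEAD=topic@G [main=D topic=G]
After op 10 (checkout): HEAD=main@D [main=D topic=G]
ancestors(A) = {A}; C in? no
ancestors(F) = {A,E,F}; E in? yes
ancestors(C) = {A,B,C}; F in? no

Answer: no yes no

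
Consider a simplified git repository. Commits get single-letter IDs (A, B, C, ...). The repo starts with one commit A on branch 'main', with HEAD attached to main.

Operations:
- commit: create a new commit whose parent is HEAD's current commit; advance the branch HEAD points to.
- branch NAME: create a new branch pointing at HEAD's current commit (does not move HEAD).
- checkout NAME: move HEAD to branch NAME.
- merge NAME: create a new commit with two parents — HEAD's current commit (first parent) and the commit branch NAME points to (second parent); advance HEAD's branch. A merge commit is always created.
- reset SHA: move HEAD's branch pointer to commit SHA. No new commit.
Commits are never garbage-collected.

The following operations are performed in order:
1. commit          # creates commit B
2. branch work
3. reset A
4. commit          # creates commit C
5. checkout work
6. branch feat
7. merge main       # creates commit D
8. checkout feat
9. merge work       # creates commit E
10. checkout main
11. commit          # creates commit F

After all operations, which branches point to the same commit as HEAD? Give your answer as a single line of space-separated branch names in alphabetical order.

Answer: main

Derivation:
After op 1 (commit): HEAD=main@B [main=B]
After op 2 (branch): HEAD=main@B [main=B work=B]
After op 3 (reset): HEAD=main@A [main=A work=B]
After op 4 (commit): HEAD=main@C [main=C work=B]
After op 5 (checkout): HEAD=work@B [main=C work=B]
After op 6 (branch): HEAD=work@B [feat=B main=C work=B]
After op 7 (merge): HEAD=work@D [feat=B main=C work=D]
After op 8 (checkout): HEAD=feat@B [feat=B main=C work=D]
After op 9 (merge): HEAD=feat@E [feat=E main=C work=D]
After op 10 (checkout): HEAD=main@C [feat=E main=C work=D]
After op 11 (commit): HEAD=main@F [feat=E main=F work=D]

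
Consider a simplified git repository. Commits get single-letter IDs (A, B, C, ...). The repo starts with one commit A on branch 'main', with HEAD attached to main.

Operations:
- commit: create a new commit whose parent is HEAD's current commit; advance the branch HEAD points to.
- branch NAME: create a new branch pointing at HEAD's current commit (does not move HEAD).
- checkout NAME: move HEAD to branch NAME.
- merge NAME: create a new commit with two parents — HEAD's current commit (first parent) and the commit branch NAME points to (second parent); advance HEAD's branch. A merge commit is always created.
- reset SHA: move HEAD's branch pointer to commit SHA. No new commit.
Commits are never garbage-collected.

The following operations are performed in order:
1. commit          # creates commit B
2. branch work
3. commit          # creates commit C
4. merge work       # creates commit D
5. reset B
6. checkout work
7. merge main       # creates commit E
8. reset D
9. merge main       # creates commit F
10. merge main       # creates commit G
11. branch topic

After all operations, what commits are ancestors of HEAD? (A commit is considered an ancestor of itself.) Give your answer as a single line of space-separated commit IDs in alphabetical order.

After op 1 (commit): HEAD=main@B [main=B]
After op 2 (branch): HEAD=main@B [main=B work=B]
After op 3 (commit): HEAD=main@C [main=C work=B]
After op 4 (merge): HEAD=main@D [main=D work=B]
After op 5 (reset): HEAD=main@B [main=B work=B]
After op 6 (checkout): HEAD=work@B [main=B work=B]
After op 7 (merge): HEAD=work@E [main=B work=E]
After op 8 (reset): HEAD=work@D [main=B work=D]
After op 9 (merge): HEAD=work@F [main=B work=F]
After op 10 (merge): HEAD=work@G [main=B work=G]
After op 11 (branch): HEAD=work@G [main=B topic=G work=G]

Answer: A B C D F G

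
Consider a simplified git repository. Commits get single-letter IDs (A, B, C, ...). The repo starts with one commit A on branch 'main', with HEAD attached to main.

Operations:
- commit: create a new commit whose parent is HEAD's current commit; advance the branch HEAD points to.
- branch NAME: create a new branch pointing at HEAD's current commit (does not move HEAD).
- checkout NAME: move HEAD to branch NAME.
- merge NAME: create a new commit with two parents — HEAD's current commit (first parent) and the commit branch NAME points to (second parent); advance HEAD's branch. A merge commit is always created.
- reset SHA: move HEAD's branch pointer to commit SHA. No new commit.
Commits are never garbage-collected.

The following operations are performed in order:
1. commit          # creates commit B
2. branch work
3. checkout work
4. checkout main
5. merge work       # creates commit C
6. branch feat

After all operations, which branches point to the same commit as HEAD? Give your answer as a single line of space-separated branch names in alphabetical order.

Answer: feat main

Derivation:
After op 1 (commit): HEAD=main@B [main=B]
After op 2 (branch): HEAD=main@B [main=B work=B]
After op 3 (checkout): HEAD=work@B [main=B work=B]
After op 4 (checkout): HEAD=main@B [main=B work=B]
After op 5 (merge): HEAD=main@C [main=C work=B]
After op 6 (branch): HEAD=main@C [feat=C main=C work=B]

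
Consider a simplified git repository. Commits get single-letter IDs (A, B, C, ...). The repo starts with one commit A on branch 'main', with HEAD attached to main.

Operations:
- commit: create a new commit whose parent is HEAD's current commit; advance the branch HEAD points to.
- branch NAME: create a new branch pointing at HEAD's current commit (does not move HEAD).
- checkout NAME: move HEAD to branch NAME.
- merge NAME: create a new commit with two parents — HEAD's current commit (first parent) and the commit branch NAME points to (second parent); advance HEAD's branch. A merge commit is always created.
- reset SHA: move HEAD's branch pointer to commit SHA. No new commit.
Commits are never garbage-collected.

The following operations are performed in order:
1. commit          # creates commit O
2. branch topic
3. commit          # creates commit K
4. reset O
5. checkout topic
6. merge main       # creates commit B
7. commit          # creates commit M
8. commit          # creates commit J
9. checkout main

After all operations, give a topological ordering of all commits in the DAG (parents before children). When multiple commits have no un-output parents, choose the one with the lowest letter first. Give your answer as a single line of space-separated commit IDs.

After op 1 (commit): HEAD=main@O [main=O]
After op 2 (branch): HEAD=main@O [main=O topic=O]
After op 3 (commit): HEAD=main@K [main=K topic=O]
After op 4 (reset): HEAD=main@O [main=O topic=O]
After op 5 (checkout): HEAD=topic@O [main=O topic=O]
After op 6 (merge): HEAD=topic@B [main=O topic=B]
After op 7 (commit): HEAD=topic@M [main=O topic=M]
After op 8 (commit): HEAD=topic@J [main=O topic=J]
After op 9 (checkout): HEAD=main@O [main=O topic=J]
commit A: parents=[]
commit B: parents=['O', 'O']
commit J: parents=['M']
commit K: parents=['O']
commit M: parents=['B']
commit O: parents=['A']

Answer: A O B K M J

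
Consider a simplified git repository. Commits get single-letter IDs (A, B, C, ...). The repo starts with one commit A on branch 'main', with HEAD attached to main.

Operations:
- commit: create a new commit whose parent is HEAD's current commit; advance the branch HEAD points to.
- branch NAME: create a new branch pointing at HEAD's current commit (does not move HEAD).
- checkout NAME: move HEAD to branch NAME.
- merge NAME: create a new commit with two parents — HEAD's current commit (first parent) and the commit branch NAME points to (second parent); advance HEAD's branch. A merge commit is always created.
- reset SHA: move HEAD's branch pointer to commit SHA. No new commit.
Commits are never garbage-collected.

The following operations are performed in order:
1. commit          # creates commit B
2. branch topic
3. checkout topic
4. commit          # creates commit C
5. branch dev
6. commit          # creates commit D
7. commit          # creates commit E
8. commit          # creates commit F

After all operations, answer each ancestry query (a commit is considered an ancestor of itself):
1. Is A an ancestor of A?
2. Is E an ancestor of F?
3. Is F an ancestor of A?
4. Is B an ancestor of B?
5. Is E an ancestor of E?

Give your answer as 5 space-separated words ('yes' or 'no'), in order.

Answer: yes yes no yes yes

Derivation:
After op 1 (commit): HEAD=main@B [main=B]
After op 2 (branch): HEAD=main@B [main=B topic=B]
After op 3 (checkout): HEAD=topic@B [main=B topic=B]
After op 4 (commit): HEAD=topic@C [main=B topic=C]
After op 5 (branch): HEAD=topic@C [dev=C main=B topic=C]
After op 6 (commit): HEAD=topic@D [dev=C main=B topic=D]
After op 7 (commit): HEAD=topic@E [dev=C main=B topic=E]
After op 8 (commit): HEAD=topic@F [dev=C main=B topic=F]
ancestors(A) = {A}; A in? yes
ancestors(F) = {A,B,C,D,E,F}; E in? yes
ancestors(A) = {A}; F in? no
ancestors(B) = {A,B}; B in? yes
ancestors(E) = {A,B,C,D,E}; E in? yes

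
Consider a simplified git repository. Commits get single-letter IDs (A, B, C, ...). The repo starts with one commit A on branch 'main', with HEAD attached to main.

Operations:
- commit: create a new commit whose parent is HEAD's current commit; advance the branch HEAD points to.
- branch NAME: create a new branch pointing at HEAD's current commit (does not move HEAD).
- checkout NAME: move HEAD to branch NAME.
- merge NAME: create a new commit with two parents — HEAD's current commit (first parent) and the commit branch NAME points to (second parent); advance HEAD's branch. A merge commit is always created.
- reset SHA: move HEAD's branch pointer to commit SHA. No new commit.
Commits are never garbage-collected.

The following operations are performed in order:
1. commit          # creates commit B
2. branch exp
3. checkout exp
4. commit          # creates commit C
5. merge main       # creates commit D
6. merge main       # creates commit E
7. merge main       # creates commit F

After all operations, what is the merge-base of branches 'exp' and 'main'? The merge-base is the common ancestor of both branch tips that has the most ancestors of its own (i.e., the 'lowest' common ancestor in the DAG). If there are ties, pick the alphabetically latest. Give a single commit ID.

After op 1 (commit): HEAD=main@B [main=B]
After op 2 (branch): HEAD=main@B [exp=B main=B]
After op 3 (checkout): HEAD=exp@B [exp=B main=B]
After op 4 (commit): HEAD=exp@C [exp=C main=B]
After op 5 (merge): HEAD=exp@D [exp=D main=B]
After op 6 (merge): HEAD=exp@E [exp=E main=B]
After op 7 (merge): HEAD=exp@F [exp=F main=B]
ancestors(exp=F): ['A', 'B', 'C', 'D', 'E', 'F']
ancestors(main=B): ['A', 'B']
common: ['A', 'B']

Answer: B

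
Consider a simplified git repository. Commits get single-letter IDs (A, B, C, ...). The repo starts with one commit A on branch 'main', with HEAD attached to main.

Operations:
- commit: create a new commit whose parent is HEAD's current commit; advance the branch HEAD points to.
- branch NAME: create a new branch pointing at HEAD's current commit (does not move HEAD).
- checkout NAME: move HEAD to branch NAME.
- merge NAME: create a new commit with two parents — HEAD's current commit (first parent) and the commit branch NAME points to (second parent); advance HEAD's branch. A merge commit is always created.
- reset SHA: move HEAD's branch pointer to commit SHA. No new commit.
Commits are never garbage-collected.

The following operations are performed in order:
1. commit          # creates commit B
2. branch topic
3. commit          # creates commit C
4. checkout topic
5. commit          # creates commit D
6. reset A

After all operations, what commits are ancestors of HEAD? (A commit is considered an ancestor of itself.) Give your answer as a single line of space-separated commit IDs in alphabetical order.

After op 1 (commit): HEAD=main@B [main=B]
After op 2 (branch): HEAD=main@B [main=B topic=B]
After op 3 (commit): HEAD=main@C [main=C topic=B]
After op 4 (checkout): HEAD=topic@B [main=C topic=B]
After op 5 (commit): HEAD=topic@D [main=C topic=D]
After op 6 (reset): HEAD=topic@A [main=C topic=A]

Answer: A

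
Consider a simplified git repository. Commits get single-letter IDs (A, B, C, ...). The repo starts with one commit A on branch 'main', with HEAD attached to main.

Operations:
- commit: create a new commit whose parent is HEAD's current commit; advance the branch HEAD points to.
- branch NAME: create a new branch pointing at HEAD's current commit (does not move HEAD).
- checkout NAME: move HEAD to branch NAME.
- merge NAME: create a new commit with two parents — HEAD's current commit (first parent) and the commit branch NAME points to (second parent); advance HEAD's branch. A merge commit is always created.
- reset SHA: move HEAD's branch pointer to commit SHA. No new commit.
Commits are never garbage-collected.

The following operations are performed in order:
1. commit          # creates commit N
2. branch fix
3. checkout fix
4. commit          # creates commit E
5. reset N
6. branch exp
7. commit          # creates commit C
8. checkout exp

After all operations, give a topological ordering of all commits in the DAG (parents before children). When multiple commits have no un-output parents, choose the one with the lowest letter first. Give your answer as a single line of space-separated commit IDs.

Answer: A N C E

Derivation:
After op 1 (commit): HEAD=main@N [main=N]
After op 2 (branch): HEAD=main@N [fix=N main=N]
After op 3 (checkout): HEAD=fix@N [fix=N main=N]
After op 4 (commit): HEAD=fix@E [fix=E main=N]
After op 5 (reset): HEAD=fix@N [fix=N main=N]
After op 6 (branch): HEAD=fix@N [exp=N fix=N main=N]
After op 7 (commit): HEAD=fix@C [exp=N fix=C main=N]
After op 8 (checkout): HEAD=exp@N [exp=N fix=C main=N]
commit A: parents=[]
commit C: parents=['N']
commit E: parents=['N']
commit N: parents=['A']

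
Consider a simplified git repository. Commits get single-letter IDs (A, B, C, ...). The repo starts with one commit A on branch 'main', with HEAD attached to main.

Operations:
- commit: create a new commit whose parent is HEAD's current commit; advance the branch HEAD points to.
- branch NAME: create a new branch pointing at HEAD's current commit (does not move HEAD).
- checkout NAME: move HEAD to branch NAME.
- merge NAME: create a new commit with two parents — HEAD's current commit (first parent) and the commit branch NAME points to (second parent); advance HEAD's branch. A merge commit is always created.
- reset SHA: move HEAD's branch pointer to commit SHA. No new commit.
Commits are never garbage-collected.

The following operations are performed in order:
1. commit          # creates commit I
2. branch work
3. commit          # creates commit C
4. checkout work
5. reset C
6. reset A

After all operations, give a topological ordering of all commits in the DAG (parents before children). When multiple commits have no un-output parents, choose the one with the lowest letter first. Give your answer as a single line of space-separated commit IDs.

After op 1 (commit): HEAD=main@I [main=I]
After op 2 (branch): HEAD=main@I [main=I work=I]
After op 3 (commit): HEAD=main@C [main=C work=I]
After op 4 (checkout): HEAD=work@I [main=C work=I]
After op 5 (reset): HEAD=work@C [main=C work=C]
After op 6 (reset): HEAD=work@A [main=C work=A]
commit A: parents=[]
commit C: parents=['I']
commit I: parents=['A']

Answer: A I C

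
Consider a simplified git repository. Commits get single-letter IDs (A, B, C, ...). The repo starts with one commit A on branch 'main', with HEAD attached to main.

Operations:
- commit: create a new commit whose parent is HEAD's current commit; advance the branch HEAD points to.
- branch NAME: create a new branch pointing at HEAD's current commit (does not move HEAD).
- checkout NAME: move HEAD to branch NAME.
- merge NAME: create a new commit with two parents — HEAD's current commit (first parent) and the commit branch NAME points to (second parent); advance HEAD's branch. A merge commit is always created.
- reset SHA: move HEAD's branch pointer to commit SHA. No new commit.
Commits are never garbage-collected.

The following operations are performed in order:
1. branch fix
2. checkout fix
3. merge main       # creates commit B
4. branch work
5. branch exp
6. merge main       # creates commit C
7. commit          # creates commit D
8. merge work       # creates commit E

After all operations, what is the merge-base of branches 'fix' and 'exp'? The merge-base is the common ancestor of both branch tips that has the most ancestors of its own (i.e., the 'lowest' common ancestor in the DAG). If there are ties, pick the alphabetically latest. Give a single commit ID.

After op 1 (branch): HEAD=main@A [fix=A main=A]
After op 2 (checkout): HEAD=fix@A [fix=A main=A]
After op 3 (merge): HEAD=fix@B [fix=B main=A]
After op 4 (branch): HEAD=fix@B [fix=B main=A work=B]
After op 5 (branch): HEAD=fix@B [exp=B fix=B main=A work=B]
After op 6 (merge): HEAD=fix@C [exp=B fix=C main=A work=B]
After op 7 (commit): HEAD=fix@D [exp=B fix=D main=A work=B]
After op 8 (merge): HEAD=fix@E [exp=B fix=E main=A work=B]
ancestors(fix=E): ['A', 'B', 'C', 'D', 'E']
ancestors(exp=B): ['A', 'B']
common: ['A', 'B']

Answer: B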